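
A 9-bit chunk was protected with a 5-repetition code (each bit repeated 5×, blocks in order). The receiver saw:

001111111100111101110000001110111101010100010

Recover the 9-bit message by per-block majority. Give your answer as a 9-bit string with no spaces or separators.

Block 1 (00111): 3 ones → 1
Block 2 (11111): 5 ones → 1
Block 3 (00111): 3 ones → 1
Block 4 (10111): 4 ones → 1
Block 5 (00000): 0 ones → 0
Block 6 (01110): 3 ones → 1
Block 7 (11110): 4 ones → 1
Block 8 (10101): 3 ones → 1
Block 9 (00010): 1 one → 0

111101110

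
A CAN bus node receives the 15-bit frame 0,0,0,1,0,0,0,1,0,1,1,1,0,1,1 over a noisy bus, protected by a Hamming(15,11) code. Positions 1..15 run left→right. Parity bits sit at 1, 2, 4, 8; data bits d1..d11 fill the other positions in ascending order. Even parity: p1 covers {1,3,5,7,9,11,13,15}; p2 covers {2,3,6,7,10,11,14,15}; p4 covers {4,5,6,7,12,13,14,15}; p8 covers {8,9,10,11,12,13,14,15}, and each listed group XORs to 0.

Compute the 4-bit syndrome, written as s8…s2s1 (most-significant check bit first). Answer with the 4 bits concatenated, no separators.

0000

s1 (pos 1,3,5,7,9,11,13,15): 0⊕0⊕0⊕0⊕0⊕1⊕0⊕1 = 0
s2 (pos 2,3,6,7,10,11,14,15): 0⊕0⊕0⊕0⊕1⊕1⊕1⊕1 = 0
s4 (pos 4,5,6,7,12,13,14,15): 1⊕0⊕0⊕0⊕1⊕0⊕1⊕1 = 0
s8 (pos 8,9,10,11,12,13,14,15): 1⊕0⊕1⊕1⊕1⊕0⊕1⊕1 = 0
Syndrome s8…s1 = 0000 → no error.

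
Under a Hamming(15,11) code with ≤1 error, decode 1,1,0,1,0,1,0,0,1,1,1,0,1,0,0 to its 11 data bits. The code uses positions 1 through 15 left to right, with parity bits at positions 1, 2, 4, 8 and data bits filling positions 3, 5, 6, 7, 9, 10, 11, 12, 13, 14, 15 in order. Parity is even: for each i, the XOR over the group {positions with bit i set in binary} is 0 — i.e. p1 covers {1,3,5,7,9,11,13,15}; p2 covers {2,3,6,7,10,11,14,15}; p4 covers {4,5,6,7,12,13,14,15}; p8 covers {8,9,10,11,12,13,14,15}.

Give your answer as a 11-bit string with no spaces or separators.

s1 (pos 1,3,5,7,9,11,13,15): 1⊕0⊕0⊕0⊕1⊕1⊕1⊕0 = 0
s2 (pos 2,3,6,7,10,11,14,15): 1⊕0⊕1⊕0⊕1⊕1⊕0⊕0 = 0
s4 (pos 4,5,6,7,12,13,14,15): 1⊕0⊕1⊕0⊕0⊕1⊕0⊕0 = 1
s8 (pos 8,9,10,11,12,13,14,15): 0⊕1⊕1⊕1⊕0⊕1⊕0⊕0 = 0
Syndrome s8…s1 = 0100 → error at position 4.
Flip position 4: 110101001110100 → 110001001110100
Read data bits from positions 3,5,6,7,9,10,11,12,13,14,15: 00101110100

00101110100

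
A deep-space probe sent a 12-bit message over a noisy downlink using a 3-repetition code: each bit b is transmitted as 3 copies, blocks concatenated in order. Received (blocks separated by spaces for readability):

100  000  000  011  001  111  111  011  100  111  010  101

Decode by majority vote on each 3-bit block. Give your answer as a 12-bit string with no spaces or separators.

000101110101

Block 1 (100): 1 one → 0
Block 2 (000): 0 ones → 0
Block 3 (000): 0 ones → 0
Block 4 (011): 2 ones → 1
Block 5 (001): 1 one → 0
Block 6 (111): 3 ones → 1
Block 7 (111): 3 ones → 1
Block 8 (011): 2 ones → 1
Block 9 (100): 1 one → 0
Block 10 (111): 3 ones → 1
Block 11 (010): 1 one → 0
Block 12 (101): 2 ones → 1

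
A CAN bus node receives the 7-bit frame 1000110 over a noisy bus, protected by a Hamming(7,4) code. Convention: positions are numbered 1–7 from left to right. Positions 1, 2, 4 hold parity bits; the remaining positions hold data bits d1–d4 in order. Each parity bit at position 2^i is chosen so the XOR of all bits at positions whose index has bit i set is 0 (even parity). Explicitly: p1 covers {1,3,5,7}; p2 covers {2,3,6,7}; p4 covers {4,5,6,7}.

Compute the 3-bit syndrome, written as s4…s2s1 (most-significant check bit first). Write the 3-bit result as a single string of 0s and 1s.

010

s1 (pos 1,3,5,7): 1⊕0⊕1⊕0 = 0
s2 (pos 2,3,6,7): 0⊕0⊕1⊕0 = 1
s4 (pos 4,5,6,7): 0⊕1⊕1⊕0 = 0
Syndrome s4…s1 = 010 → error at position 2.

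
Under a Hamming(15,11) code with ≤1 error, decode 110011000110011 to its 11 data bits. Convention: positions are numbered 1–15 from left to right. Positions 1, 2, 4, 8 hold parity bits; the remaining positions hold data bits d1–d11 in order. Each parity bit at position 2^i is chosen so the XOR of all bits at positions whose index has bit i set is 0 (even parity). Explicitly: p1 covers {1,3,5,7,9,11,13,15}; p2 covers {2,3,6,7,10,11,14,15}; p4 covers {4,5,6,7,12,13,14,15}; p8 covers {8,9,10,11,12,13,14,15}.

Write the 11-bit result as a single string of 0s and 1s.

s1 (pos 1,3,5,7,9,11,13,15): 1⊕0⊕1⊕0⊕0⊕1⊕0⊕1 = 0
s2 (pos 2,3,6,7,10,11,14,15): 1⊕0⊕1⊕0⊕1⊕1⊕1⊕1 = 0
s4 (pos 4,5,6,7,12,13,14,15): 0⊕1⊕1⊕0⊕0⊕0⊕1⊕1 = 0
s8 (pos 8,9,10,11,12,13,14,15): 0⊕0⊕1⊕1⊕0⊕0⊕1⊕1 = 0
Syndrome s8…s1 = 0000 → no error.
Read data bits from positions 3,5,6,7,9,10,11,12,13,14,15: 01100110011

01100110011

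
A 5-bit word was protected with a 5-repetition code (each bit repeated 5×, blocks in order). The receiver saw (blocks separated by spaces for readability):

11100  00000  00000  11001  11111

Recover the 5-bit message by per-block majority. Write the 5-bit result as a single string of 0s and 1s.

10011

Block 1 (11100): 3 ones → 1
Block 2 (00000): 0 ones → 0
Block 3 (00000): 0 ones → 0
Block 4 (11001): 3 ones → 1
Block 5 (11111): 5 ones → 1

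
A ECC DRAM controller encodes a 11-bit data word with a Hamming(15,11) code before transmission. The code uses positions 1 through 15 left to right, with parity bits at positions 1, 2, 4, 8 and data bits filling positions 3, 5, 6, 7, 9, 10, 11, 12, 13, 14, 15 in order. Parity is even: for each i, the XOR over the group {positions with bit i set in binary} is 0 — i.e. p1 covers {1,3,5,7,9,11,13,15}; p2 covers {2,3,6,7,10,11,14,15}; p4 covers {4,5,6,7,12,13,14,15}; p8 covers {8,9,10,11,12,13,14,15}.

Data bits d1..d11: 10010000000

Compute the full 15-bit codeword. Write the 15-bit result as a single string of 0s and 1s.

Place data at non-parity positions: p1 p2 1 p4 0 0 1 p8 0 0 0 0 0 0 0
p1 (pos 1,3,5,7,9,11,13,15): XOR of data positions = 1⊕0⊕1⊕0⊕0⊕0⊕0 = 0
p2 (pos 2,3,6,7,10,11,14,15): XOR of data positions = 1⊕0⊕1⊕0⊕0⊕0⊕0 = 0
p4 (pos 4,5,6,7,12,13,14,15): XOR of data positions = 0⊕0⊕1⊕0⊕0⊕0⊕0 = 1
p8 (pos 8,9,10,11,12,13,14,15): XOR of data positions = 0⊕0⊕0⊕0⊕0⊕0⊕0 = 0
Codeword: 001100100000000

001100100000000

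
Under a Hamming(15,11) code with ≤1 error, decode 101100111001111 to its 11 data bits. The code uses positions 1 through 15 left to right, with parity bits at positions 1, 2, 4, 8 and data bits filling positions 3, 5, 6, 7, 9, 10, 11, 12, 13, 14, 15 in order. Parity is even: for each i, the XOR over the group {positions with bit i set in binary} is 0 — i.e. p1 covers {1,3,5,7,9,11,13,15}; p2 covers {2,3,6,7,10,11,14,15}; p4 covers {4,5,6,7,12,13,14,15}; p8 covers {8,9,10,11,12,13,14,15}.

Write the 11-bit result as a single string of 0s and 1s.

10011001111

s1 (pos 1,3,5,7,9,11,13,15): 1⊕1⊕0⊕1⊕1⊕0⊕1⊕1 = 0
s2 (pos 2,3,6,7,10,11,14,15): 0⊕1⊕0⊕1⊕0⊕0⊕1⊕1 = 0
s4 (pos 4,5,6,7,12,13,14,15): 1⊕0⊕0⊕1⊕1⊕1⊕1⊕1 = 0
s8 (pos 8,9,10,11,12,13,14,15): 1⊕1⊕0⊕0⊕1⊕1⊕1⊕1 = 0
Syndrome s8…s1 = 0000 → no error.
Read data bits from positions 3,5,6,7,9,10,11,12,13,14,15: 10011001111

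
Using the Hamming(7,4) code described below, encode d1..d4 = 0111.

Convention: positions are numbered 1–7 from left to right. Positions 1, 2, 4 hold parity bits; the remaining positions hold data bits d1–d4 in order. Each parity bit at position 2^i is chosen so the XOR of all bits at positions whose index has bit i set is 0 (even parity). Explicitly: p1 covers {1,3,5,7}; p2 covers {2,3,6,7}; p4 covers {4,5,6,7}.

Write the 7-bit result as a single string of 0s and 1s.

0001111

Place data at non-parity positions: p1 p2 0 p4 1 1 1
p1 (pos 1,3,5,7): XOR of data positions = 0⊕1⊕1 = 0
p2 (pos 2,3,6,7): XOR of data positions = 0⊕1⊕1 = 0
p4 (pos 4,5,6,7): XOR of data positions = 1⊕1⊕1 = 1
Codeword: 0001111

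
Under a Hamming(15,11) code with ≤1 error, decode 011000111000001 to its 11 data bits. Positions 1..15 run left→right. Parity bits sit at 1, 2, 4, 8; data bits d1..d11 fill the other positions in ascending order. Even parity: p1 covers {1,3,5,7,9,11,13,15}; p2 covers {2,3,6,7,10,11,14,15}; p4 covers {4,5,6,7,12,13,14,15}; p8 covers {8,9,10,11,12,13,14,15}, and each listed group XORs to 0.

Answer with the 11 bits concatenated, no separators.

s1 (pos 1,3,5,7,9,11,13,15): 0⊕1⊕0⊕1⊕1⊕0⊕0⊕1 = 0
s2 (pos 2,3,6,7,10,11,14,15): 1⊕1⊕0⊕1⊕0⊕0⊕0⊕1 = 0
s4 (pos 4,5,6,7,12,13,14,15): 0⊕0⊕0⊕1⊕0⊕0⊕0⊕1 = 0
s8 (pos 8,9,10,11,12,13,14,15): 1⊕1⊕0⊕0⊕0⊕0⊕0⊕1 = 1
Syndrome s8…s1 = 1000 → error at position 8.
Flip position 8: 011000111000001 → 011000101000001
Read data bits from positions 3,5,6,7,9,10,11,12,13,14,15: 10011000001

10011000001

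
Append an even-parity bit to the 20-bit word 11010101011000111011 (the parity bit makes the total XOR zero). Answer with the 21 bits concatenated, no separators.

110101010110001110110

XOR of the 20 data bits: 1⊕1⊕0⊕1⊕0⊕1⊕0⊕1⊕0⊕1⊕1⊕0⊕0⊕0⊕1⊕1⊕1⊕0⊕1⊕1 = 0
Parity bit = 0 (so all 21 bits XOR to 0).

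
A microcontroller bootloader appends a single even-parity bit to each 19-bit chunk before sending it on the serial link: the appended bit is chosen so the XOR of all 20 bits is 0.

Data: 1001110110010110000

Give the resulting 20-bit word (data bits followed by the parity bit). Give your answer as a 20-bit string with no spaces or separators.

10011101100101100001

XOR of the 19 data bits: 1⊕0⊕0⊕1⊕1⊕1⊕0⊕1⊕1⊕0⊕0⊕1⊕0⊕1⊕1⊕0⊕0⊕0⊕0 = 1
Parity bit = 1 (so all 20 bits XOR to 0).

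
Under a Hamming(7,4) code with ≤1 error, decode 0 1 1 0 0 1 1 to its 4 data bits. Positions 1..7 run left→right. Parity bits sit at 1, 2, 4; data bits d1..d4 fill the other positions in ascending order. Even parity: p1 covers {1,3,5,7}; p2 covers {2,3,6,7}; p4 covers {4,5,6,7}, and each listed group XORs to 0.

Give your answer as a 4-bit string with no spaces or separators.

1011

s1 (pos 1,3,5,7): 0⊕1⊕0⊕1 = 0
s2 (pos 2,3,6,7): 1⊕1⊕1⊕1 = 0
s4 (pos 4,5,6,7): 0⊕0⊕1⊕1 = 0
Syndrome s4…s1 = 000 → no error.
Read data bits from positions 3,5,6,7: 1011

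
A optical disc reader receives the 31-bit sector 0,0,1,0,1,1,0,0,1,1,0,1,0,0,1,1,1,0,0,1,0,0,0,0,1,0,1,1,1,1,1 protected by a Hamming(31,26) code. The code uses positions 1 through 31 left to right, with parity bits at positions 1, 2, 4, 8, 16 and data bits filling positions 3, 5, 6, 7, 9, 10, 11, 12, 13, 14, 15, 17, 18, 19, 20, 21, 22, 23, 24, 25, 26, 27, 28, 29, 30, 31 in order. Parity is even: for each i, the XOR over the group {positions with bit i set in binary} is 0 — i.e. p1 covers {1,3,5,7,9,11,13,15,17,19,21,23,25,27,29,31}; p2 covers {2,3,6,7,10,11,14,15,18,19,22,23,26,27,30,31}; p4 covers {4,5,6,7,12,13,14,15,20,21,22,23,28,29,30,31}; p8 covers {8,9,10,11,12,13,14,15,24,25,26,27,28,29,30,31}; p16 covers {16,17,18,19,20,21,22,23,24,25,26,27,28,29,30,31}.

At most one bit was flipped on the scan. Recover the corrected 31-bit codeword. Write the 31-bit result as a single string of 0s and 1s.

s1 (pos 1,3,5,7,9,11,13,15,17,19,21,23,25,27,29,31): 0⊕1⊕1⊕0⊕1⊕0⊕0⊕1⊕1⊕0⊕0⊕0⊕1⊕1⊕1⊕1 = 1
s2 (pos 2,3,6,7,10,11,14,15,18,19,22,23,26,27,30,31): 0⊕1⊕1⊕0⊕1⊕0⊕0⊕1⊕0⊕0⊕0⊕0⊕0⊕1⊕1⊕1 = 1
s4 (pos 4,5,6,7,12,13,14,15,20,21,22,23,28,29,30,31): 0⊕1⊕1⊕0⊕1⊕0⊕0⊕1⊕1⊕0⊕0⊕0⊕1⊕1⊕1⊕1 = 1
s8 (pos 8,9,10,11,12,13,14,15,24,25,26,27,28,29,30,31): 0⊕1⊕1⊕0⊕1⊕0⊕0⊕1⊕0⊕1⊕0⊕1⊕1⊕1⊕1⊕1 = 0
s16 (pos 16,17,18,19,20,21,22,23,24,25,26,27,28,29,30,31): 1⊕1⊕0⊕0⊕1⊕0⊕0⊕0⊕0⊕1⊕0⊕1⊕1⊕1⊕1⊕1 = 1
Syndrome s16…s1 = 10111 → error at position 23.
Flip position 23: 0010110011010011100100001011111 → 0010110011010011100100101011111

0010110011010011100100101011111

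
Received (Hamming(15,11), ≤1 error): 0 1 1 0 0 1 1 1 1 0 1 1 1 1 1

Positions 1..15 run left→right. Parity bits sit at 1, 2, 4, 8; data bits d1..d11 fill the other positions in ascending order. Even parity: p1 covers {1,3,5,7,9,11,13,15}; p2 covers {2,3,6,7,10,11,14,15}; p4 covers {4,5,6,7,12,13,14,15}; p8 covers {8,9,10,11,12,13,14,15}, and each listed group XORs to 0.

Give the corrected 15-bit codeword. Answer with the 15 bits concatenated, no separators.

011001111111111

s1 (pos 1,3,5,7,9,11,13,15): 0⊕1⊕0⊕1⊕1⊕1⊕1⊕1 = 0
s2 (pos 2,3,6,7,10,11,14,15): 1⊕1⊕1⊕1⊕0⊕1⊕1⊕1 = 1
s4 (pos 4,5,6,7,12,13,14,15): 0⊕0⊕1⊕1⊕1⊕1⊕1⊕1 = 0
s8 (pos 8,9,10,11,12,13,14,15): 1⊕1⊕0⊕1⊕1⊕1⊕1⊕1 = 1
Syndrome s8…s1 = 1010 → error at position 10.
Flip position 10: 011001111011111 → 011001111111111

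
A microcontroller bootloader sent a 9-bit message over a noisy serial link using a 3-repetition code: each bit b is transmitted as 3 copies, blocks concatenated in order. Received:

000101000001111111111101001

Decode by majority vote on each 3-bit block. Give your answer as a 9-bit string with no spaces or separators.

Block 1 (000): 0 ones → 0
Block 2 (101): 2 ones → 1
Block 3 (000): 0 ones → 0
Block 4 (001): 1 one → 0
Block 5 (111): 3 ones → 1
Block 6 (111): 3 ones → 1
Block 7 (111): 3 ones → 1
Block 8 (101): 2 ones → 1
Block 9 (001): 1 one → 0

010011110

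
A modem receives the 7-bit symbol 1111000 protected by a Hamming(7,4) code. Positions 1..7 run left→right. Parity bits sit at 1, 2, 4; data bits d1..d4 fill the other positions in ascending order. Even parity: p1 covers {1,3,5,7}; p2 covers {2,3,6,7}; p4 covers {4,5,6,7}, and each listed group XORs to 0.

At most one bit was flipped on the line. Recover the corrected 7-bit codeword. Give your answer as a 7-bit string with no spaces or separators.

s1 (pos 1,3,5,7): 1⊕1⊕0⊕0 = 0
s2 (pos 2,3,6,7): 1⊕1⊕0⊕0 = 0
s4 (pos 4,5,6,7): 1⊕0⊕0⊕0 = 1
Syndrome s4…s1 = 100 → error at position 4.
Flip position 4: 1111000 → 1110000

1110000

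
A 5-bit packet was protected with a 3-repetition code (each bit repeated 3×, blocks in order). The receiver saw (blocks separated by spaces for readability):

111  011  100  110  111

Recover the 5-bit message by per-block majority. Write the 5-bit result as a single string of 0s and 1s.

11011

Block 1 (111): 3 ones → 1
Block 2 (011): 2 ones → 1
Block 3 (100): 1 one → 0
Block 4 (110): 2 ones → 1
Block 5 (111): 3 ones → 1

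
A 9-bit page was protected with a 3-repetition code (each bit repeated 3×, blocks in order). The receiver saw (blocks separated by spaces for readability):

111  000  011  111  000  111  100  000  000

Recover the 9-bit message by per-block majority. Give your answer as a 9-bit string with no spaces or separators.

101101000

Block 1 (111): 3 ones → 1
Block 2 (000): 0 ones → 0
Block 3 (011): 2 ones → 1
Block 4 (111): 3 ones → 1
Block 5 (000): 0 ones → 0
Block 6 (111): 3 ones → 1
Block 7 (100): 1 one → 0
Block 8 (000): 0 ones → 0
Block 9 (000): 0 ones → 0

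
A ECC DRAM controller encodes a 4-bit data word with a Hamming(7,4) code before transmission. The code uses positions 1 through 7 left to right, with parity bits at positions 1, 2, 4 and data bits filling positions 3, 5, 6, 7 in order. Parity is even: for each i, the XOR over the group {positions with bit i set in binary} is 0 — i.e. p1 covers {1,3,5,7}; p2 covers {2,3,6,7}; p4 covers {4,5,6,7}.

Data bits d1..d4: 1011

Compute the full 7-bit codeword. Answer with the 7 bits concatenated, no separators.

Place data at non-parity positions: p1 p2 1 p4 0 1 1
p1 (pos 1,3,5,7): XOR of data positions = 1⊕0⊕1 = 0
p2 (pos 2,3,6,7): XOR of data positions = 1⊕1⊕1 = 1
p4 (pos 4,5,6,7): XOR of data positions = 0⊕1⊕1 = 0
Codeword: 0110011

0110011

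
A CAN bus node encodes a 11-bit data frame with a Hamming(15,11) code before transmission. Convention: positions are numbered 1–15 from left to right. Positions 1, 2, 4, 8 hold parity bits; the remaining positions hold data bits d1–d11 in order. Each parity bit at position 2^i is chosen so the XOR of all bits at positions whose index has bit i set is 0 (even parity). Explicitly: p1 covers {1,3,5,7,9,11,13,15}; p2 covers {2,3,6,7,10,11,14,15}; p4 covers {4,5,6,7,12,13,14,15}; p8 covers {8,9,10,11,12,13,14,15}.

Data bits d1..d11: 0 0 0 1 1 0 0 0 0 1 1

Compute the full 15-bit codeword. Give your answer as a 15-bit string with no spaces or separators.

Place data at non-parity positions: p1 p2 0 p4 0 0 1 p8 1 0 0 0 0 1 1
p1 (pos 1,3,5,7,9,11,13,15): XOR of data positions = 0⊕0⊕1⊕1⊕0⊕0⊕1 = 1
p2 (pos 2,3,6,7,10,11,14,15): XOR of data positions = 0⊕0⊕1⊕0⊕0⊕1⊕1 = 1
p4 (pos 4,5,6,7,12,13,14,15): XOR of data positions = 0⊕0⊕1⊕0⊕0⊕1⊕1 = 1
p8 (pos 8,9,10,11,12,13,14,15): XOR of data positions = 1⊕0⊕0⊕0⊕0⊕1⊕1 = 1
Codeword: 110100111000011

110100111000011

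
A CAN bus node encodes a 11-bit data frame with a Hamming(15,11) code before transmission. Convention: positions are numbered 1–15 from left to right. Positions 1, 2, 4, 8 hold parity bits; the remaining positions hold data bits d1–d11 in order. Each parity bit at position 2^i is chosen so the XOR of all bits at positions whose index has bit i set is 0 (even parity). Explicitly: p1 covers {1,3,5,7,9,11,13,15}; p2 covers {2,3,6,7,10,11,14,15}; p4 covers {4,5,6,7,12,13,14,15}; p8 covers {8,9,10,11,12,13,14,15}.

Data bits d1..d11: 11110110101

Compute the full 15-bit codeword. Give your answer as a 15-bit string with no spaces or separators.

001111100110101

Place data at non-parity positions: p1 p2 1 p4 1 1 1 p8 0 1 1 0 1 0 1
p1 (pos 1,3,5,7,9,11,13,15): XOR of data positions = 1⊕1⊕1⊕0⊕1⊕1⊕1 = 0
p2 (pos 2,3,6,7,10,11,14,15): XOR of data positions = 1⊕1⊕1⊕1⊕1⊕0⊕1 = 0
p4 (pos 4,5,6,7,12,13,14,15): XOR of data positions = 1⊕1⊕1⊕0⊕1⊕0⊕1 = 1
p8 (pos 8,9,10,11,12,13,14,15): XOR of data positions = 0⊕1⊕1⊕0⊕1⊕0⊕1 = 0
Codeword: 001111100110101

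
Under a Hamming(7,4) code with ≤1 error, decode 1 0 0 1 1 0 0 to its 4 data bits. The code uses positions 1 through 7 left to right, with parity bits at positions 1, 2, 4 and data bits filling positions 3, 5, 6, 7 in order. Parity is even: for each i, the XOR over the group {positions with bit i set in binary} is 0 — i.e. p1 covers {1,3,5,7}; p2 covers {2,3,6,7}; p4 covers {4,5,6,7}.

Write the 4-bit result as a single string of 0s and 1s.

s1 (pos 1,3,5,7): 1⊕0⊕1⊕0 = 0
s2 (pos 2,3,6,7): 0⊕0⊕0⊕0 = 0
s4 (pos 4,5,6,7): 1⊕1⊕0⊕0 = 0
Syndrome s4…s1 = 000 → no error.
Read data bits from positions 3,5,6,7: 0100

0100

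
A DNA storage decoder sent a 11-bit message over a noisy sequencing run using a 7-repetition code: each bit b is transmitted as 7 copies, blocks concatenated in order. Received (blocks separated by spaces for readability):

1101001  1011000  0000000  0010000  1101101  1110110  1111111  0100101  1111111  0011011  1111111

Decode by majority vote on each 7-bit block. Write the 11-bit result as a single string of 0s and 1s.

Block 1 (1101001): 4 ones → 1
Block 2 (1011000): 3 ones → 0
Block 3 (0000000): 0 ones → 0
Block 4 (0010000): 1 one → 0
Block 5 (1101101): 5 ones → 1
Block 6 (1110110): 5 ones → 1
Block 7 (1111111): 7 ones → 1
Block 8 (0100101): 3 ones → 0
Block 9 (1111111): 7 ones → 1
Block 10 (0011011): 4 ones → 1
Block 11 (1111111): 7 ones → 1

10001110111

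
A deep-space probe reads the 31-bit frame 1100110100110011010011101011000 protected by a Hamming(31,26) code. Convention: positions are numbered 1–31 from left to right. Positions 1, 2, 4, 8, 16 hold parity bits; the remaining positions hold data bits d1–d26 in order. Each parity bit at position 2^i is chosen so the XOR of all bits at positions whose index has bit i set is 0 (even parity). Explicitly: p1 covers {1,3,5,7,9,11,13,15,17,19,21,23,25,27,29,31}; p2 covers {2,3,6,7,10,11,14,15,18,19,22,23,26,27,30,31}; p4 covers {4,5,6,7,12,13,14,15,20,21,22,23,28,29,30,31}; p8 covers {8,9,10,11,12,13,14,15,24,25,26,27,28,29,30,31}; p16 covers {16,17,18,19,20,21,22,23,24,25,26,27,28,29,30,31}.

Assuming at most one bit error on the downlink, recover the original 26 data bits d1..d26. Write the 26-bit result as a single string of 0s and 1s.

01100011001010011101011000

s1 (pos 1,3,5,7,9,11,13,15,17,19,21,23,25,27,29,31): 1⊕0⊕1⊕0⊕0⊕1⊕0⊕1⊕0⊕0⊕1⊕1⊕1⊕1⊕0⊕0 = 0
s2 (pos 2,3,6,7,10,11,14,15,18,19,22,23,26,27,30,31): 1⊕0⊕1⊕0⊕0⊕1⊕0⊕1⊕1⊕0⊕1⊕1⊕0⊕1⊕0⊕0 = 0
s4 (pos 4,5,6,7,12,13,14,15,20,21,22,23,28,29,30,31): 0⊕1⊕1⊕0⊕1⊕0⊕0⊕1⊕0⊕1⊕1⊕1⊕1⊕0⊕0⊕0 = 0
s8 (pos 8,9,10,11,12,13,14,15,24,25,26,27,28,29,30,31): 1⊕0⊕0⊕1⊕1⊕0⊕0⊕1⊕0⊕1⊕0⊕1⊕1⊕0⊕0⊕0 = 1
s16 (pos 16,17,18,19,20,21,22,23,24,25,26,27,28,29,30,31): 1⊕0⊕1⊕0⊕0⊕1⊕1⊕1⊕0⊕1⊕0⊕1⊕1⊕0⊕0⊕0 = 0
Syndrome s16…s1 = 01000 → error at position 8.
Flip position 8: 1100110100110011010011101011000 → 1100110000110011010011101011000
Read data bits from positions 3,5,6,7,9,10,11,12,13,14,15,17,18,19,20,21,22,23,24,25,26,27,28,29,30,31: 01100011001010011101011000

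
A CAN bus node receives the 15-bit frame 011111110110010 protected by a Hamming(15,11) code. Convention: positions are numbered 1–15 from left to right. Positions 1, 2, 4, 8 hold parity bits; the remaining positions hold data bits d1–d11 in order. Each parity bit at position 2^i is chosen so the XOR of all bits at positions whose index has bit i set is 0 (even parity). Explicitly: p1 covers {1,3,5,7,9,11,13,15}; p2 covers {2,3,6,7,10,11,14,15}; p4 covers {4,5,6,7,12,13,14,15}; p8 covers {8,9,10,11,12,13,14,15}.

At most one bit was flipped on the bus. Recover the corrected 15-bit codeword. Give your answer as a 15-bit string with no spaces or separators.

011110110110010

s1 (pos 1,3,5,7,9,11,13,15): 0⊕1⊕1⊕1⊕0⊕1⊕0⊕0 = 0
s2 (pos 2,3,6,7,10,11,14,15): 1⊕1⊕1⊕1⊕1⊕1⊕1⊕0 = 1
s4 (pos 4,5,6,7,12,13,14,15): 1⊕1⊕1⊕1⊕0⊕0⊕1⊕0 = 1
s8 (pos 8,9,10,11,12,13,14,15): 1⊕0⊕1⊕1⊕0⊕0⊕1⊕0 = 0
Syndrome s8…s1 = 0110 → error at position 6.
Flip position 6: 011111110110010 → 011110110110010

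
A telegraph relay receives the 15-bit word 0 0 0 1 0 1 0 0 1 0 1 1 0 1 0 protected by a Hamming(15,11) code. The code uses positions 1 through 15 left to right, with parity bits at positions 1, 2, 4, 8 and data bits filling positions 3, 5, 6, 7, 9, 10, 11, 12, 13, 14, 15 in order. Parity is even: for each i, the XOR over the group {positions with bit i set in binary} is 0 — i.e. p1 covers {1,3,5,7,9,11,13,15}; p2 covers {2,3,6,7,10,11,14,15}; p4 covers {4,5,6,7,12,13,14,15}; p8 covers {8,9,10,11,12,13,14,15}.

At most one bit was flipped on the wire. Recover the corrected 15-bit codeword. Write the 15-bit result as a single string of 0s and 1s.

s1 (pos 1,3,5,7,9,11,13,15): 0⊕0⊕0⊕0⊕1⊕1⊕0⊕0 = 0
s2 (pos 2,3,6,7,10,11,14,15): 0⊕0⊕1⊕0⊕0⊕1⊕1⊕0 = 1
s4 (pos 4,5,6,7,12,13,14,15): 1⊕0⊕1⊕0⊕1⊕0⊕1⊕0 = 0
s8 (pos 8,9,10,11,12,13,14,15): 0⊕1⊕0⊕1⊕1⊕0⊕1⊕0 = 0
Syndrome s8…s1 = 0010 → error at position 2.
Flip position 2: 000101001011010 → 010101001011010

010101001011010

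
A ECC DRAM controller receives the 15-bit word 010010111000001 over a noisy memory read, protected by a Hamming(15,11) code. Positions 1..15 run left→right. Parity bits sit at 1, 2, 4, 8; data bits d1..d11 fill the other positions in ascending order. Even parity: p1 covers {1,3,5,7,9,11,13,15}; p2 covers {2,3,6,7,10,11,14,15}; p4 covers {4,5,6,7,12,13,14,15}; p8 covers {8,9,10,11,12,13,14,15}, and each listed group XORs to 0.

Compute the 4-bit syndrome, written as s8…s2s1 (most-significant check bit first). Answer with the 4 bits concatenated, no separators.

1110

s1 (pos 1,3,5,7,9,11,13,15): 0⊕0⊕1⊕1⊕1⊕0⊕0⊕1 = 0
s2 (pos 2,3,6,7,10,11,14,15): 1⊕0⊕0⊕1⊕0⊕0⊕0⊕1 = 1
s4 (pos 4,5,6,7,12,13,14,15): 0⊕1⊕0⊕1⊕0⊕0⊕0⊕1 = 1
s8 (pos 8,9,10,11,12,13,14,15): 1⊕1⊕0⊕0⊕0⊕0⊕0⊕1 = 1
Syndrome s8…s1 = 1110 → error at position 14.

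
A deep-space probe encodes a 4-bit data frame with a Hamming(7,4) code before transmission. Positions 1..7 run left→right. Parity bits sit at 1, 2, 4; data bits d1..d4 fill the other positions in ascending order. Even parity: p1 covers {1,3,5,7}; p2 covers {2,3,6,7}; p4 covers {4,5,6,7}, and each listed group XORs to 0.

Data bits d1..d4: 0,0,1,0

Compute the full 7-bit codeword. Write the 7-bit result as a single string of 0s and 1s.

Place data at non-parity positions: p1 p2 0 p4 0 1 0
p1 (pos 1,3,5,7): XOR of data positions = 0⊕0⊕0 = 0
p2 (pos 2,3,6,7): XOR of data positions = 0⊕1⊕0 = 1
p4 (pos 4,5,6,7): XOR of data positions = 0⊕1⊕0 = 1
Codeword: 0101010

0101010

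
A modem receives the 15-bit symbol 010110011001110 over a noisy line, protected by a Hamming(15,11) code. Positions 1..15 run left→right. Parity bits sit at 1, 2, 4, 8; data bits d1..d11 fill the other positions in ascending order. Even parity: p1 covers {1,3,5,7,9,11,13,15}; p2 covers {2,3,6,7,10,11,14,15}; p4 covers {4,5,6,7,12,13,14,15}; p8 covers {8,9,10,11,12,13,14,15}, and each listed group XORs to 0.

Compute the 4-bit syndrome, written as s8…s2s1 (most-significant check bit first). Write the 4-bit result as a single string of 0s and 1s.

s1 (pos 1,3,5,7,9,11,13,15): 0⊕0⊕1⊕0⊕1⊕0⊕1⊕0 = 1
s2 (pos 2,3,6,7,10,11,14,15): 1⊕0⊕0⊕0⊕0⊕0⊕1⊕0 = 0
s4 (pos 4,5,6,7,12,13,14,15): 1⊕1⊕0⊕0⊕1⊕1⊕1⊕0 = 1
s8 (pos 8,9,10,11,12,13,14,15): 1⊕1⊕0⊕0⊕1⊕1⊕1⊕0 = 1
Syndrome s8…s1 = 1101 → error at position 13.

1101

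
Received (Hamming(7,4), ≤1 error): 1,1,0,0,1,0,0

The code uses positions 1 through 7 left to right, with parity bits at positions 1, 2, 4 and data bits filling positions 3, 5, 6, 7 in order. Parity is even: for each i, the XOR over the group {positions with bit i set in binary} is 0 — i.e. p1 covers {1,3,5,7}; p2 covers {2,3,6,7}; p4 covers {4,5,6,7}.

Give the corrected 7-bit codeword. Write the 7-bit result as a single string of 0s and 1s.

s1 (pos 1,3,5,7): 1⊕0⊕1⊕0 = 0
s2 (pos 2,3,6,7): 1⊕0⊕0⊕0 = 1
s4 (pos 4,5,6,7): 0⊕1⊕0⊕0 = 1
Syndrome s4…s1 = 110 → error at position 6.
Flip position 6: 1100100 → 1100110

1100110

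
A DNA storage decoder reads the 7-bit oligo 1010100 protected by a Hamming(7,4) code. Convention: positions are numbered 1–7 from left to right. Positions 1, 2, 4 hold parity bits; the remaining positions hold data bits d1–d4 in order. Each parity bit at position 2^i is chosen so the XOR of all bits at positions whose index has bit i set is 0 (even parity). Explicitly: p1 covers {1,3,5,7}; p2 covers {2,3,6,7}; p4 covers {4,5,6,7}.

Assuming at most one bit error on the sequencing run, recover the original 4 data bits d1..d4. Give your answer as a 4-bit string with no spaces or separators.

1101

s1 (pos 1,3,5,7): 1⊕1⊕1⊕0 = 1
s2 (pos 2,3,6,7): 0⊕1⊕0⊕0 = 1
s4 (pos 4,5,6,7): 0⊕1⊕0⊕0 = 1
Syndrome s4…s1 = 111 → error at position 7.
Flip position 7: 1010100 → 1010101
Read data bits from positions 3,5,6,7: 1101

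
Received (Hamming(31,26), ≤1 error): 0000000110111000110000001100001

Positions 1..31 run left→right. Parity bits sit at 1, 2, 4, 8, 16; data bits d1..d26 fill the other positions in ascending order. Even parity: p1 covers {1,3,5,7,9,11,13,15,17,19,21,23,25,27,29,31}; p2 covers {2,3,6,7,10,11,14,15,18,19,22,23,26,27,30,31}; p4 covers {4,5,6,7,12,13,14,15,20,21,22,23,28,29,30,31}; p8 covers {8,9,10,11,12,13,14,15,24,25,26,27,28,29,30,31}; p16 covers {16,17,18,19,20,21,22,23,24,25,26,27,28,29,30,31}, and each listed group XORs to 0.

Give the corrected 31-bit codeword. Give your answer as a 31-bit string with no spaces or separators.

0000000110111000110100001100001

s1 (pos 1,3,5,7,9,11,13,15,17,19,21,23,25,27,29,31): 0⊕0⊕0⊕0⊕1⊕1⊕1⊕0⊕1⊕0⊕0⊕0⊕1⊕0⊕0⊕1 = 0
s2 (pos 2,3,6,7,10,11,14,15,18,19,22,23,26,27,30,31): 0⊕0⊕0⊕0⊕0⊕1⊕0⊕0⊕1⊕0⊕0⊕0⊕1⊕0⊕0⊕1 = 0
s4 (pos 4,5,6,7,12,13,14,15,20,21,22,23,28,29,30,31): 0⊕0⊕0⊕0⊕1⊕1⊕0⊕0⊕0⊕0⊕0⊕0⊕0⊕0⊕0⊕1 = 1
s8 (pos 8,9,10,11,12,13,14,15,24,25,26,27,28,29,30,31): 1⊕1⊕0⊕1⊕1⊕1⊕0⊕0⊕0⊕1⊕1⊕0⊕0⊕0⊕0⊕1 = 0
s16 (pos 16,17,18,19,20,21,22,23,24,25,26,27,28,29,30,31): 0⊕1⊕1⊕0⊕0⊕0⊕0⊕0⊕0⊕1⊕1⊕0⊕0⊕0⊕0⊕1 = 1
Syndrome s16…s1 = 10100 → error at position 20.
Flip position 20: 0000000110111000110000001100001 → 0000000110111000110100001100001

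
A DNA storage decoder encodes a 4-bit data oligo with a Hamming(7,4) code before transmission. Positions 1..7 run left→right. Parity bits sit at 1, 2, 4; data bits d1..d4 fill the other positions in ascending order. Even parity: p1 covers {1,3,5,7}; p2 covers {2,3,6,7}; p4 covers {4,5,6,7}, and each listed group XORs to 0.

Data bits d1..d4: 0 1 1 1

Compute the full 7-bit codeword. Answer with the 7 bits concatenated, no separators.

Place data at non-parity positions: p1 p2 0 p4 1 1 1
p1 (pos 1,3,5,7): XOR of data positions = 0⊕1⊕1 = 0
p2 (pos 2,3,6,7): XOR of data positions = 0⊕1⊕1 = 0
p4 (pos 4,5,6,7): XOR of data positions = 1⊕1⊕1 = 1
Codeword: 0001111

0001111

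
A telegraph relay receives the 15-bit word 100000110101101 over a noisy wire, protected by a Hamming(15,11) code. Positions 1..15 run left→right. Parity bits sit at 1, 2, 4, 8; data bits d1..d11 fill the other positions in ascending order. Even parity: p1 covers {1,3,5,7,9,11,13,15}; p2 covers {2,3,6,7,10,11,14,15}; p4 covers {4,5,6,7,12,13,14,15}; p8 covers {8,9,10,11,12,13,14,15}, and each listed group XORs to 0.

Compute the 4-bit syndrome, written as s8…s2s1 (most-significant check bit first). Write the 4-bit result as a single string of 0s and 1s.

s1 (pos 1,3,5,7,9,11,13,15): 1⊕0⊕0⊕1⊕0⊕0⊕1⊕1 = 0
s2 (pos 2,3,6,7,10,11,14,15): 0⊕0⊕0⊕1⊕1⊕0⊕0⊕1 = 1
s4 (pos 4,5,6,7,12,13,14,15): 0⊕0⊕0⊕1⊕1⊕1⊕0⊕1 = 0
s8 (pos 8,9,10,11,12,13,14,15): 1⊕0⊕1⊕0⊕1⊕1⊕0⊕1 = 1
Syndrome s8…s1 = 1010 → error at position 10.

1010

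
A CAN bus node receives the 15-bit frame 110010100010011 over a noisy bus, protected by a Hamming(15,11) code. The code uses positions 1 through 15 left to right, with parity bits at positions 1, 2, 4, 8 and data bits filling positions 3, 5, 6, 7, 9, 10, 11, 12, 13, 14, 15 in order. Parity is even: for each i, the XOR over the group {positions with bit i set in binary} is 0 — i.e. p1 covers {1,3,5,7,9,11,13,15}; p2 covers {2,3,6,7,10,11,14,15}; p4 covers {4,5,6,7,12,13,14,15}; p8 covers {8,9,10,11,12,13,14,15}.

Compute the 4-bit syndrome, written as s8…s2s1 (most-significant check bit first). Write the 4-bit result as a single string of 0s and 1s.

1011

s1 (pos 1,3,5,7,9,11,13,15): 1⊕0⊕1⊕1⊕0⊕1⊕0⊕1 = 1
s2 (pos 2,3,6,7,10,11,14,15): 1⊕0⊕0⊕1⊕0⊕1⊕1⊕1 = 1
s4 (pos 4,5,6,7,12,13,14,15): 0⊕1⊕0⊕1⊕0⊕0⊕1⊕1 = 0
s8 (pos 8,9,10,11,12,13,14,15): 0⊕0⊕0⊕1⊕0⊕0⊕1⊕1 = 1
Syndrome s8…s1 = 1011 → error at position 11.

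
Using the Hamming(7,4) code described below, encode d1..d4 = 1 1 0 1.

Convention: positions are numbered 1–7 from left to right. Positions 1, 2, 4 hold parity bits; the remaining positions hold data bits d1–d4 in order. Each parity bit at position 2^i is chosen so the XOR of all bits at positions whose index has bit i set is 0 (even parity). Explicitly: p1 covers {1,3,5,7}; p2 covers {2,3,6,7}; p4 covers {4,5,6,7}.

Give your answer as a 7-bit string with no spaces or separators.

Place data at non-parity positions: p1 p2 1 p4 1 0 1
p1 (pos 1,3,5,7): XOR of data positions = 1⊕1⊕1 = 1
p2 (pos 2,3,6,7): XOR of data positions = 1⊕0⊕1 = 0
p4 (pos 4,5,6,7): XOR of data positions = 1⊕0⊕1 = 0
Codeword: 1010101

1010101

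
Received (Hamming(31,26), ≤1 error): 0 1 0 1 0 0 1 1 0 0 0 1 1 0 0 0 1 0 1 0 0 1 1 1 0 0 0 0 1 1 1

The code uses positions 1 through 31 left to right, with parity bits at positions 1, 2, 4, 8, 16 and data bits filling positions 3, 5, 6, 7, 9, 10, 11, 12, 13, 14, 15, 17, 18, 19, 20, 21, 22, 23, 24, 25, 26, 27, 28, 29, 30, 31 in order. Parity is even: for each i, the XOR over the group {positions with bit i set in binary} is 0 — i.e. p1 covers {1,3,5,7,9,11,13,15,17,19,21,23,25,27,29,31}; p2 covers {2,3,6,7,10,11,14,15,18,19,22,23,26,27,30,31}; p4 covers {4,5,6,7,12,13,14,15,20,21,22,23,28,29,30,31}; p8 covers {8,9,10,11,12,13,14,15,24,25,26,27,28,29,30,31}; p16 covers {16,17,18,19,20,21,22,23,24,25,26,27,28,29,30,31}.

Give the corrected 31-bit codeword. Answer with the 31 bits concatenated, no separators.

0101001100011010101001110000111

s1 (pos 1,3,5,7,9,11,13,15,17,19,21,23,25,27,29,31): 0⊕0⊕0⊕1⊕0⊕0⊕1⊕0⊕1⊕1⊕0⊕1⊕0⊕0⊕1⊕1 = 1
s2 (pos 2,3,6,7,10,11,14,15,18,19,22,23,26,27,30,31): 1⊕0⊕0⊕1⊕0⊕0⊕0⊕0⊕0⊕1⊕1⊕1⊕0⊕0⊕1⊕1 = 1
s4 (pos 4,5,6,7,12,13,14,15,20,21,22,23,28,29,30,31): 1⊕0⊕0⊕1⊕1⊕1⊕0⊕0⊕0⊕0⊕1⊕1⊕0⊕1⊕1⊕1 = 1
s8 (pos 8,9,10,11,12,13,14,15,24,25,26,27,28,29,30,31): 1⊕0⊕0⊕0⊕1⊕1⊕0⊕0⊕1⊕0⊕0⊕0⊕0⊕1⊕1⊕1 = 1
s16 (pos 16,17,18,19,20,21,22,23,24,25,26,27,28,29,30,31): 0⊕1⊕0⊕1⊕0⊕0⊕1⊕1⊕1⊕0⊕0⊕0⊕0⊕1⊕1⊕1 = 0
Syndrome s16…s1 = 01111 → error at position 15.
Flip position 15: 0101001100011000101001110000111 → 0101001100011010101001110000111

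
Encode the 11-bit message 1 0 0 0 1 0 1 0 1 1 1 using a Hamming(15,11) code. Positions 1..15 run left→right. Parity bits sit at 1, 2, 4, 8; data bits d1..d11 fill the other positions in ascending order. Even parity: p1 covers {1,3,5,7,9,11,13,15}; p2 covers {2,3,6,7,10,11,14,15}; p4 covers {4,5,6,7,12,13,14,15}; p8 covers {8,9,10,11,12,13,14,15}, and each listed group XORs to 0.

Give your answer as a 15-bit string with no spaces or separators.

Place data at non-parity positions: p1 p2 1 p4 0 0 0 p8 1 0 1 0 1 1 1
p1 (pos 1,3,5,7,9,11,13,15): XOR of data positions = 1⊕0⊕0⊕1⊕1⊕1⊕1 = 1
p2 (pos 2,3,6,7,10,11,14,15): XOR of data positions = 1⊕0⊕0⊕0⊕1⊕1⊕1 = 0
p4 (pos 4,5,6,7,12,13,14,15): XOR of data positions = 0⊕0⊕0⊕0⊕1⊕1⊕1 = 1
p8 (pos 8,9,10,11,12,13,14,15): XOR of data positions = 1⊕0⊕1⊕0⊕1⊕1⊕1 = 1
Codeword: 101100011010111

101100011010111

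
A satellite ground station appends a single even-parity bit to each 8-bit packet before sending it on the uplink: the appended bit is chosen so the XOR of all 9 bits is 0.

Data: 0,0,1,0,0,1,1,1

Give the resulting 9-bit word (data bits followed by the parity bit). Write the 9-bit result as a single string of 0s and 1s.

XOR of the 8 data bits: 0⊕0⊕1⊕0⊕0⊕1⊕1⊕1 = 0
Parity bit = 0 (so all 9 bits XOR to 0).

001001110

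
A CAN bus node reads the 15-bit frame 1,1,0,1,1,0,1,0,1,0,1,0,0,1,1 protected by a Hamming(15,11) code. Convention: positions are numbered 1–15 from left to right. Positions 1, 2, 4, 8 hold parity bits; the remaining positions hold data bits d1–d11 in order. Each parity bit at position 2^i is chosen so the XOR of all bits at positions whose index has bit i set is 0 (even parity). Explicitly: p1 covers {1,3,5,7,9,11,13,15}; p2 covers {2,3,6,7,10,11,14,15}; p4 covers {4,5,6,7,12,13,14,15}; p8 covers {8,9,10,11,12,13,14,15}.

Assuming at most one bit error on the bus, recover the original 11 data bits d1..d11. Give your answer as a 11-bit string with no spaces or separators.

01111010011

s1 (pos 1,3,5,7,9,11,13,15): 1⊕0⊕1⊕1⊕1⊕1⊕0⊕1 = 0
s2 (pos 2,3,6,7,10,11,14,15): 1⊕0⊕0⊕1⊕0⊕1⊕1⊕1 = 1
s4 (pos 4,5,6,7,12,13,14,15): 1⊕1⊕0⊕1⊕0⊕0⊕1⊕1 = 1
s8 (pos 8,9,10,11,12,13,14,15): 0⊕1⊕0⊕1⊕0⊕0⊕1⊕1 = 0
Syndrome s8…s1 = 0110 → error at position 6.
Flip position 6: 110110101010011 → 110111101010011
Read data bits from positions 3,5,6,7,9,10,11,12,13,14,15: 01111010011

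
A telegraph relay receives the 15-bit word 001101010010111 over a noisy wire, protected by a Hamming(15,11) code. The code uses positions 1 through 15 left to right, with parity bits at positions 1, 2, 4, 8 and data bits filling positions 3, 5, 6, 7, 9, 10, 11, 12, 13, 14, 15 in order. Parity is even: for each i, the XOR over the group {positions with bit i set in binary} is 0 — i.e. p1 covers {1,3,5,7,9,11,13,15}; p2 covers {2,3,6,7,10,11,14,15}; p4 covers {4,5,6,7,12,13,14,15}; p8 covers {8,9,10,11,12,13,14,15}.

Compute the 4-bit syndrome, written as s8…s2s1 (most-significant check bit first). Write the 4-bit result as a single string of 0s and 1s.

1110

s1 (pos 1,3,5,7,9,11,13,15): 0⊕1⊕0⊕0⊕0⊕1⊕1⊕1 = 0
s2 (pos 2,3,6,7,10,11,14,15): 0⊕1⊕1⊕0⊕0⊕1⊕1⊕1 = 1
s4 (pos 4,5,6,7,12,13,14,15): 1⊕0⊕1⊕0⊕0⊕1⊕1⊕1 = 1
s8 (pos 8,9,10,11,12,13,14,15): 1⊕0⊕0⊕1⊕0⊕1⊕1⊕1 = 1
Syndrome s8…s1 = 1110 → error at position 14.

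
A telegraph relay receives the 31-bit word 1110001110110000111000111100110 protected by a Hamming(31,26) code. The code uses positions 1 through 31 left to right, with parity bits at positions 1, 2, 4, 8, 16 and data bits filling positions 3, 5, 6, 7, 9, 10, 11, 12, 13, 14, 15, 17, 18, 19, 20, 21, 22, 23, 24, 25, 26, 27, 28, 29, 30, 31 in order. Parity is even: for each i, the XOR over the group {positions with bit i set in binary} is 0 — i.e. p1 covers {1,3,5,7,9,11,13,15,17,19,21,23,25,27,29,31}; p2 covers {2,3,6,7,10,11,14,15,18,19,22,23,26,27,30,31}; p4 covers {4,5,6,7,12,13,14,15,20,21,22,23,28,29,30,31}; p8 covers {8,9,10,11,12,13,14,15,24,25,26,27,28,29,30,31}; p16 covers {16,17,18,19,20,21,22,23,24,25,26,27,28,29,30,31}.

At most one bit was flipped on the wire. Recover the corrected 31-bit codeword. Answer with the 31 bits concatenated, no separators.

1110001110110000111000111100100

s1 (pos 1,3,5,7,9,11,13,15,17,19,21,23,25,27,29,31): 1⊕1⊕0⊕1⊕1⊕1⊕0⊕0⊕1⊕1⊕0⊕1⊕1⊕0⊕1⊕0 = 0
s2 (pos 2,3,6,7,10,11,14,15,18,19,22,23,26,27,30,31): 1⊕1⊕0⊕1⊕0⊕1⊕0⊕0⊕1⊕1⊕0⊕1⊕1⊕0⊕1⊕0 = 1
s4 (pos 4,5,6,7,12,13,14,15,20,21,22,23,28,29,30,31): 0⊕0⊕0⊕1⊕1⊕0⊕0⊕0⊕0⊕0⊕0⊕1⊕0⊕1⊕1⊕0 = 1
s8 (pos 8,9,10,11,12,13,14,15,24,25,26,27,28,29,30,31): 1⊕1⊕0⊕1⊕1⊕0⊕0⊕0⊕1⊕1⊕1⊕0⊕0⊕1⊕1⊕0 = 1
s16 (pos 16,17,18,19,20,21,22,23,24,25,26,27,28,29,30,31): 0⊕1⊕1⊕1⊕0⊕0⊕0⊕1⊕1⊕1⊕1⊕0⊕0⊕1⊕1⊕0 = 1
Syndrome s16…s1 = 11110 → error at position 30.
Flip position 30: 1110001110110000111000111100110 → 1110001110110000111000111100100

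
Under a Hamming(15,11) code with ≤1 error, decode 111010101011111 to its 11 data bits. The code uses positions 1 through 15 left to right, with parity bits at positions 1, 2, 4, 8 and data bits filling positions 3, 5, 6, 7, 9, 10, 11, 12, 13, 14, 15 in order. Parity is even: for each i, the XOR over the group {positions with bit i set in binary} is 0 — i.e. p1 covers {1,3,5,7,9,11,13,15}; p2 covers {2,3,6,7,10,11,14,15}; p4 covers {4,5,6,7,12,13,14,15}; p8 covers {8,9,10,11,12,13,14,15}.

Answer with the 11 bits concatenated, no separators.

s1 (pos 1,3,5,7,9,11,13,15): 1⊕1⊕1⊕1⊕1⊕1⊕1⊕1 = 0
s2 (pos 2,3,6,7,10,11,14,15): 1⊕1⊕0⊕1⊕0⊕1⊕1⊕1 = 0
s4 (pos 4,5,6,7,12,13,14,15): 0⊕1⊕0⊕1⊕1⊕1⊕1⊕1 = 0
s8 (pos 8,9,10,11,12,13,14,15): 0⊕1⊕0⊕1⊕1⊕1⊕1⊕1 = 0
Syndrome s8…s1 = 0000 → no error.
Read data bits from positions 3,5,6,7,9,10,11,12,13,14,15: 11011011111

11011011111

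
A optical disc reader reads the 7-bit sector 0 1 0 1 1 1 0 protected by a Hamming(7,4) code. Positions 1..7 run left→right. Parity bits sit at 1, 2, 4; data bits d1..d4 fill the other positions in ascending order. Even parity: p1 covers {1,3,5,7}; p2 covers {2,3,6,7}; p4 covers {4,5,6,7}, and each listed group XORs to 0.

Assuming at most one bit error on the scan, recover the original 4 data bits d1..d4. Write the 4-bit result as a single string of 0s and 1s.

0010

s1 (pos 1,3,5,7): 0⊕0⊕1⊕0 = 1
s2 (pos 2,3,6,7): 1⊕0⊕1⊕0 = 0
s4 (pos 4,5,6,7): 1⊕1⊕1⊕0 = 1
Syndrome s4…s1 = 101 → error at position 5.
Flip position 5: 0101110 → 0101010
Read data bits from positions 3,5,6,7: 0010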